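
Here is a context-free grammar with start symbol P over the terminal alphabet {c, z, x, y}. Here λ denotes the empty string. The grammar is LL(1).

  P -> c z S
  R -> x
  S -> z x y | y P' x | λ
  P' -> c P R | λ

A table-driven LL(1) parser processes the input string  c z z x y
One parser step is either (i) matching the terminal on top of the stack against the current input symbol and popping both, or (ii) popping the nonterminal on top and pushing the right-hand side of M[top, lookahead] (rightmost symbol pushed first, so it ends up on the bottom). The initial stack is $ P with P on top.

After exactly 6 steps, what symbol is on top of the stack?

y

step 1: stack=$ P  input=c z z x y $  — expand P -> c z S
step 2: stack=$ S z c  input=c z z x y $  — match c
step 3: stack=$ S z  input=z z x y $  — match z
step 4: stack=$ S  input=z x y $  — expand S -> z x y
step 5: stack=$ y x z  input=z x y $  — match z
step 6: stack=$ y x  input=x y $  — match x
Stack after step 6: $ y (top = y).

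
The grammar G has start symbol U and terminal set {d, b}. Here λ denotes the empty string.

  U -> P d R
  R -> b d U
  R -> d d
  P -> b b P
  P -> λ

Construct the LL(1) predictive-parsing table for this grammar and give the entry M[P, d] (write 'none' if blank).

P -> λ

FIRST(R): from R->b d U we get {b}; from R->d d we get {d}. So FIRST(R) = {b, d}.
FIRST(P): from P->b b P we get {b}; from P->λ we get {λ}. So FIRST(P) = {λ, b}.
FIRST(U): from U->P d R we get {b, d}. So FIRST(U) = {b, d}.
FOLLOW(U) includes $ since U is the start symbol.
FOLLOW(P): in U->P d R, P is followed by d R with FIRST {d}; in P->b b P, the suffix after P is empty (adds nothing new). Thus FOLLOW(P) = {d}.
For P -> b b P: FIRST(b b P) = {b}, so it goes in M[P, t] for t ∈ {b}.
For P -> λ: FIRST(λ) = {λ}, so it goes in M[P, t] for t ∈ {}; since λ ∈ FIRST, also for every t ∈ FOLLOW(P) = {d}.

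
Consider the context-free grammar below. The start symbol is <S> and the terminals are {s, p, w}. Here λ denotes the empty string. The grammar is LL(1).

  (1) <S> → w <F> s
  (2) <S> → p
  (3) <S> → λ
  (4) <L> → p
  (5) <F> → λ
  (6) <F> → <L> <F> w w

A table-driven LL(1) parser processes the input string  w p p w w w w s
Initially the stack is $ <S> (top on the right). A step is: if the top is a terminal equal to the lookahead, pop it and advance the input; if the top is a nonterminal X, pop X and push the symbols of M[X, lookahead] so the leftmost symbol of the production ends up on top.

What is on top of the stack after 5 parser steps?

<F>

step 1: stack=$ <S>  input=w p p w w w w s $  — expand <S> → w <F> s
step 2: stack=$ s <F> w  input=w p p w w w w s $  — match w
step 3: stack=$ s <F>  input=p p w w w w s $  — expand <F> → <L> <F> w w
step 4: stack=$ s w w <F> <L>  input=p p w w w w s $  — expand <L> → p
step 5: stack=$ s w w <F> p  input=p p w w w w s $  — match p
Stack after step 5: $ s w w <F> (top = <F>).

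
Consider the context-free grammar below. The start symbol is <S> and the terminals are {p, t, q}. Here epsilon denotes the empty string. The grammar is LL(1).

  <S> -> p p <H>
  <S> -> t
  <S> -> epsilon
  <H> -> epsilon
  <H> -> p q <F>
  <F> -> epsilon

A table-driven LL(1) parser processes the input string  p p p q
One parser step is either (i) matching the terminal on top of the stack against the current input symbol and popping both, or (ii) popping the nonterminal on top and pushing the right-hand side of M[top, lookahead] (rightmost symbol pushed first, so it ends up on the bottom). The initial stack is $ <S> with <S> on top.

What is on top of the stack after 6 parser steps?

     Stack      Input      Action
  1  $ <S>      p p p q $  expand <S> -> p p <H>
  2  $ <H> p p  p p p q $  match p
  3  $ <H> p    p p q $    match p
  4  $ <H>      p q $      expand <H> -> p q <F>
  5  $ <F> q p  p q $      match p
  6  $ <F> q    q $        match q
Stack after step 6: $ <F> (top = <F>).

<F>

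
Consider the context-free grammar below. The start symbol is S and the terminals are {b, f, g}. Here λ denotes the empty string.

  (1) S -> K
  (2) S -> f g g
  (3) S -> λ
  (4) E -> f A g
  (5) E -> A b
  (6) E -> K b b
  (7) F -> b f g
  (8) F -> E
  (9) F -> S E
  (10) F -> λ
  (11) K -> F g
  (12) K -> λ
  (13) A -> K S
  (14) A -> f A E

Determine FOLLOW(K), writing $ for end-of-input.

FIRST(S): from S->K we get {λ, b, f, g}; from S->f g g we get {f}; from S->λ we get {λ}. So FIRST(S) = {λ, b, f, g}.
FIRST(E): from E->f A g we get {f}; from E->A b we get {b, f, g}; from E->K b b we get {b, f, g}. So FIRST(E) = {b, f, g}.
FIRST(F): from F->b f g we get {b}; from F->E we get {b, f, g}; from F->S E we get {b, f, g}; from F->λ we get {λ}. So FIRST(F) = {λ, b, f, g}.
FIRST(K): from K->F g we get {b, f, g}; from K->λ we get {λ}. So FIRST(K) = {λ, b, f, g}.
FIRST(A): from A->K S we get {λ, b, f, g}; from A->f A E we get {f}. So FIRST(A) = {λ, b, f, g}.
FOLLOW(S) includes $ since S is the start symbol.
FOLLOW(F): in K->F g, F is followed by g with FIRST {g}. Thus FOLLOW(F) = {g}.
FOLLOW(A): in E->f A g, A is followed by g with FIRST {g}; in E->A b, A is followed by b with FIRST {b}; in A->f A E, A is followed by E with FIRST {b, f, g}. Thus FOLLOW(A) = {b, f, g}.
FOLLOW(S): in F->S E, S is followed by E with FIRST {b, f, g}; in A->K S, the suffix after S is empty, so FOLLOW(S) ⊇ FOLLOW(A) = {b, f, g}. Thus FOLLOW(S) = {$, b, f, g}.
FOLLOW(E): in F->E, the suffix after E is empty, so FOLLOW(E) ⊇ FOLLOW(F) = {g}; in F->S E, the suffix after E is empty, so FOLLOW(E) ⊇ FOLLOW(F) = {g}; in A->f A E, the suffix after E is empty, so FOLLOW(E) ⊇ FOLLOW(A) = {b, f, g}. Thus FOLLOW(E) = {b, f, g}.
FOLLOW(K): in S->K, the suffix after K is empty, so FOLLOW(K) ⊇ FOLLOW(S) = {$, b, f, g}; in E->K b b, K is followed by b b with FIRST {b}; in A->K S, K is followed by S with FIRST {λ, b, f, g}; in A->K S, the suffix after K is nullable, so FOLLOW(K) ⊇ FOLLOW(A) = {b, f, g}. Thus FOLLOW(K) = {$, b, f, g}.

{$, b, f, g}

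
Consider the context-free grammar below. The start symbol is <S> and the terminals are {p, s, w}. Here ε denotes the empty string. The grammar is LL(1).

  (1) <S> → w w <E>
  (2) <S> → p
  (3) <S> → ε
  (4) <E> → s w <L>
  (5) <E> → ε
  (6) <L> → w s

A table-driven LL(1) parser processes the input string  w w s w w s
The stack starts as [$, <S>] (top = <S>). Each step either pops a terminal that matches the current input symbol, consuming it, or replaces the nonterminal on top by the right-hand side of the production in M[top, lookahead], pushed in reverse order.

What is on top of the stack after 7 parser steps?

     Stack      Input          Action
  1  $ <S>      w w s w w s $  expand <S> → w w <E>
  2  $ <E> w w  w w s w w s $  match w
  3  $ <E> w    w s w w s $    match w
  4  $ <E>      s w w s $      expand <E> → s w <L>
  5  $ <L> w s  s w w s $      match s
  6  $ <L> w    w w s $        match w
  7  $ <L>      w s $          expand <L> → w s
Stack after step 7: $ s w (top = w).

w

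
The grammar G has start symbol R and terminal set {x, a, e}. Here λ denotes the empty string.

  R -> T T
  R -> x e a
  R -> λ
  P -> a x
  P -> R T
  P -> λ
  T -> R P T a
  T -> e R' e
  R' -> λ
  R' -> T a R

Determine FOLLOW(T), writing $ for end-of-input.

FIRST(R): from R->T T we get {a, e, x}; from R->x e a we get {x}; from R->λ we get {λ}. So FIRST(R) = {λ, a, e, x}.
FIRST(P): from P->a x we get {a}; from P->R T we get {a, e, x}; from P->λ we get {λ}. So FIRST(P) = {λ, a, e, x}.
FIRST(T): from T->R P T a we get {a, e, x}; from T->e R' e we get {e}. So FIRST(T) = {a, e, x}.
FIRST(R'): from R'->λ we get {λ}; from R'->T a R we get {a, e, x}. So FIRST(R') = {λ, a, e, x}.
FOLLOW(R) includes $ since R is the start symbol.
FOLLOW(P): in T->R P T a, P is followed by T a with FIRST {a, e, x}. Thus FOLLOW(P) = {a, e, x}.
FOLLOW(R'): in T->e R' e, R' is followed by e with FIRST {e}. Thus FOLLOW(R') = {e}.
FOLLOW(R): in P->R T, R is followed by T with FIRST {a, e, x}; in T->R P T a, R is followed by P T a with FIRST {a, e, x}; in R'->T a R, the suffix after R is empty, so FOLLOW(R) ⊇ FOLLOW(R') = {e}. Thus FOLLOW(R) = {$, a, e, x}.
FOLLOW(T): in R->T T (occurrence 1), T is followed by T with FIRST {a, e, x}; in R->T T (occurrence 2), the suffix after T is empty, so FOLLOW(T) ⊇ FOLLOW(R) = {$, a, e, x}; in P->R T, the suffix after T is empty, so FOLLOW(T) ⊇ FOLLOW(P) = {a, e, x}; in T->R P T a, T is followed by a with FIRST {a}; in R'->T a R, T is followed by a R with FIRST {a}. Thus FOLLOW(T) = {$, a, e, x}.

{$, a, e, x}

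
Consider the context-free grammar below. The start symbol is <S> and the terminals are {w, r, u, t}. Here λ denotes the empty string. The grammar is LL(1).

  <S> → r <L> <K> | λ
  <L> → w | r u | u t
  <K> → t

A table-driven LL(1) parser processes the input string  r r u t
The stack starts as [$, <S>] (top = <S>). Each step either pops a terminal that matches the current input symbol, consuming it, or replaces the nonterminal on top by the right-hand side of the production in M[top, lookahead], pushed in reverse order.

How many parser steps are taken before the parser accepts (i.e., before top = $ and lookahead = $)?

     Stack        Input      Action
  1  $ <S>        r r u t $  expand <S> → r <L> <K>
  2  $ <K> <L> r  r r u t $  match r
  3  $ <K> <L>    r u t $    expand <L> → r u
  4  $ <K> u r    r u t $    match r
  5  $ <K> u      u t $      match u
  6  $ <K>        t $        expand <K> → t
  7  $ t          t $        match t
Accept reached after 7 steps.

7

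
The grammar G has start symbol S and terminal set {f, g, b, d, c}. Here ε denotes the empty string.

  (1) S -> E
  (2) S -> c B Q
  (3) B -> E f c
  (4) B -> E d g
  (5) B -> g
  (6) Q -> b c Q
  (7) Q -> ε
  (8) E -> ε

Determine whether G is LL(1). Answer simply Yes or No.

Yes

FIRST(S) = {ε, c}
FIRST(B) = {d, f, g}
FIRST(Q) = {ε, b}
FIRST(E) = {ε}
FOLLOW(S) = {$}
FOLLOW(B) = {$, b}
FOLLOW(Q) = {$}
FOLLOW(E) = {$, d, f}
Each cell of M receives at most one production.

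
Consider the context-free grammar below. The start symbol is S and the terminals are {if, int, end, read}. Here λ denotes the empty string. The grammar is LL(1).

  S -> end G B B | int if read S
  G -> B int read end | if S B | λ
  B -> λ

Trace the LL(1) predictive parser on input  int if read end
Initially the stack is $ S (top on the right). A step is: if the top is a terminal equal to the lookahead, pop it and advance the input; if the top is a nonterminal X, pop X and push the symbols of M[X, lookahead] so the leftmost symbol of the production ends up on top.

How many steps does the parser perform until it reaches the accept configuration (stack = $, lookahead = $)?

9

     Stack            Input              Action
  1  $ S              int if read end $  expand S -> int if read S
  2  $ S read if int  int if read end $  match int
  3  $ S read if      if read end $      match if
  4  $ S read         read end $         match read
  5  $ S              end $              expand S -> end G B B
  6  $ B B G end      end $              match end
  7  $ B B G          $                  expand G -> λ
  8  $ B B            $                  expand B -> λ
  9  $ B              $                  expand B -> λ
Accept reached after 9 steps.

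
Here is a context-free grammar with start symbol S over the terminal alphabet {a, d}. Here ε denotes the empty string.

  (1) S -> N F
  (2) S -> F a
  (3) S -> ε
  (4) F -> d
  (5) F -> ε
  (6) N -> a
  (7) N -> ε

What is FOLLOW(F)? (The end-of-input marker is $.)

FIRST(F) = {ε, d}
FIRST(N) = {ε, a}
FIRST(S) = {ε, a, d}  (via N F, F a)
FOLLOW(S) includes $ since S is the start symbol.
FOLLOW(S): S appears on no right-hand side. Thus FOLLOW(S) = {$}.
FOLLOW(F): in S->N F, the suffix after F is empty, so FOLLOW(F) ⊇ FOLLOW(S) = {$}; in S->F a, F is followed by a with FIRST {a}. Thus FOLLOW(F) = {$, a}.
FOLLOW(N): in S->N F, N is followed by F with FIRST {ε, d}; in S->N F, the suffix after N is nullable, so FOLLOW(N) ⊇ FOLLOW(S) = {$}. Thus FOLLOW(N) = {$, d}.

{$, a}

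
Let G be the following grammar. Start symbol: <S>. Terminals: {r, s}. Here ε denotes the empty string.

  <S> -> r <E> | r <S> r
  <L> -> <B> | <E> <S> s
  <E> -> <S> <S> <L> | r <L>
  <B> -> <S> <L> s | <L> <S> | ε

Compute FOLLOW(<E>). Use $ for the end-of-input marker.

FIRST(<S>): from <S>->r <E> we get {r}; from <S>->r <S> r we get {r}. So FIRST(<S>) = {r}.
FIRST(<E>): from <E>-><S> <S> <L> we get {r}; from <E>->r <L> we get {r}. So FIRST(<E>) = {r}.
FIRST(<L>): from <L>-><B> we get {ε, r}; from <L>-><E> <S> s we get {r}. So FIRST(<L>) = {ε, r}.
FIRST(<B>): from <B>-><S> <L> s we get {r}; from <B>-><L> <S> we get {r}; from <B>->ε we get {ε}. So FIRST(<B>) = {ε, r}.
FOLLOW(<S>) includes $ since <S> is the start symbol.
FOLLOW(<S>): in <S>->r <S> r, <S> is followed by r with FIRST {r}; in <L>-><E> <S> s, <S> is followed by s with FIRST {s}; in <E>-><S> <S> <L> (occurrence 1), <S> is followed by <S> <L> with FIRST {r}; in <E>-><S> <S> <L> (occurrence 2), <S> is followed by <L> with FIRST {ε, r}; in <E>-><S> <S> <L> (occurrence 2), the suffix after <S> is nullable, so FOLLOW(<S>) ⊇ FOLLOW(<E>) = {$, r, s}; in <B>-><S> <L> s, <S> is followed by <L> s with FIRST {r, s}; in <B>-><L> <S>, the suffix after <S> is empty, so FOLLOW(<S>) ⊇ FOLLOW(<B>) = {$, r, s}. Thus FOLLOW(<S>) = {$, r, s}.
FOLLOW(<E>): in <S>->r <E>, the suffix after <E> is empty, so FOLLOW(<E>) ⊇ FOLLOW(<S>) = {$, r, s}; in <L>-><E> <S> s, <E> is followed by <S> s with FIRST {r}. Thus FOLLOW(<E>) = {$, r, s}.
FOLLOW(<L>): in <E>-><S> <S> <L>, the suffix after <L> is empty, so FOLLOW(<L>) ⊇ FOLLOW(<E>) = {$, r, s}; in <E>->r <L>, the suffix after <L> is empty, so FOLLOW(<L>) ⊇ FOLLOW(<E>) = {$, r, s}; in <B>-><S> <L> s, <L> is followed by s with FIRST {s}; in <B>-><L> <S>, <L> is followed by <S> with FIRST {r}. Thus FOLLOW(<L>) = {$, r, s}.
FOLLOW(<B>): in <L>-><B>, the suffix after <B> is empty, so FOLLOW(<B>) ⊇ FOLLOW(<L>) = {$, r, s}. Thus FOLLOW(<B>) = {$, r, s}.

{$, r, s}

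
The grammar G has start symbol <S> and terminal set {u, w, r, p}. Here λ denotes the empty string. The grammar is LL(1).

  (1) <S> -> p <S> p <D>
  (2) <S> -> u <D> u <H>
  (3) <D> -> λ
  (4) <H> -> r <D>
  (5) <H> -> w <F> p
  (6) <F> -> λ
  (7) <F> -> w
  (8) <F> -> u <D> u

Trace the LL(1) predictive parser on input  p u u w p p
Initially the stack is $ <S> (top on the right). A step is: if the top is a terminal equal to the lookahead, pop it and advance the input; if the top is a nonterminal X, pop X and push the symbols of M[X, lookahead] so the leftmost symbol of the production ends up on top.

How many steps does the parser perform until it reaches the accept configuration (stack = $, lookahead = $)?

12

      Stack                Input          Action
   1  $ <S>                p u u w p p $  expand <S> -> p <S> p <D>
   2  $ <D> p <S> p        p u u w p p $  match p
   3  $ <D> p <S>          u u w p p $    expand <S> -> u <D> u <H>
   4  $ <D> p <H> u <D> u  u u w p p $    match u
   5  $ <D> p <H> u <D>    u w p p $      expand <D> -> λ
   6  $ <D> p <H> u        u w p p $      match u
   7  $ <D> p <H>          w p p $        expand <H> -> w <F> p
   8  $ <D> p p <F> w      w p p $        match w
   9  $ <D> p p <F>        p p $          expand <F> -> λ
  10  $ <D> p p            p p $          match p
  11  $ <D> p              p $            match p
  12  $ <D>                $              expand <D> -> λ
Accept reached after 12 steps.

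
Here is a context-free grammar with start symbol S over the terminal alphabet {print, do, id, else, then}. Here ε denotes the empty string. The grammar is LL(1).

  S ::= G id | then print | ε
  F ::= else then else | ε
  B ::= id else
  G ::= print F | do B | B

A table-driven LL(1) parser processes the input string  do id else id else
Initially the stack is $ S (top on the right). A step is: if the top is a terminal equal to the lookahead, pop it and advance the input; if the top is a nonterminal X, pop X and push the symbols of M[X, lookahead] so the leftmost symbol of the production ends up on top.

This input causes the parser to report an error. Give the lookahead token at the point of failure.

     Stack         Input                 Action
  1  $ S           do id else id else $  expand S ::= G id
  2  $ id G        do id else id else $  expand G ::= do B
  3  $ id B do     do id else id else $  match do
  4  $ id B        id else id else $     expand B ::= id else
  5  $ id else id  id else id else $     match id
  6  $ id else     else id else $        match else
  7  $ id          id else $             match id
  8  $             else $                error: stack empty but input remains

else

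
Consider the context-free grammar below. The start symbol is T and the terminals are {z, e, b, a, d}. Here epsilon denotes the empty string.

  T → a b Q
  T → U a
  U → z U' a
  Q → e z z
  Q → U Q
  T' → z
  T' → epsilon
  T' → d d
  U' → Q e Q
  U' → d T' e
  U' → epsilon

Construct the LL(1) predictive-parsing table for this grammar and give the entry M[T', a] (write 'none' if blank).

FIRST(U): from U→z U' a we get {z}. So FIRST(U) = {z}.
FIRST(T'): from T'→z we get {z}; from T'→epsilon we get {epsilon}; from T'→d d we get {d}. So FIRST(T') = {epsilon, d, z}.
FIRST(T): from T→a b Q we get {a}; from T→U a we get {z}. So FIRST(T) = {a, z}.
FIRST(Q): from Q→e z z we get {e}; from Q→U Q we get {z}. So FIRST(Q) = {e, z}.
FIRST(U'): from U'→Q e Q we get {e, z}; from U'→d T' e we get {d}; from U'→epsilon we get {epsilon}. So FIRST(U') = {epsilon, d, e, z}.
FOLLOW(T) includes $ since T is the start symbol.
FOLLOW(T'): in U'→d T' e, T' is followed by e with FIRST {e}. Thus FOLLOW(T') = {e}.
For T' → z: FIRST(z) = {z}, so it goes in M[T', t] for t ∈ {z}.
For T' → epsilon: FIRST(epsilon) = {epsilon}, so it goes in M[T', t] for t ∈ {}; since epsilon ∈ FIRST, also for every t ∈ FOLLOW(T') = {e}.
For T' → d d: FIRST(d d) = {d}, so it goes in M[T', t] for t ∈ {d}.
None of these place a production in M[T', a].

none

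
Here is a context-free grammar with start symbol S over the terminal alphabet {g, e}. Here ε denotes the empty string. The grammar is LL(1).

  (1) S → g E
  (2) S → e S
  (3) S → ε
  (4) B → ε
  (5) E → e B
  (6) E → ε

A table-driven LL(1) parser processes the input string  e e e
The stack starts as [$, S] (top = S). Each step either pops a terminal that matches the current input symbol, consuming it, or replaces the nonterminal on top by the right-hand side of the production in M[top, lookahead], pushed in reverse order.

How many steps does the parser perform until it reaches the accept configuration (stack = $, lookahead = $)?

step 1: stack=$ S  input=e e e $  — expand S → e S
step 2: stack=$ S e  input=e e e $  — match e
step 3: stack=$ S  input=e e $  — expand S → e S
step 4: stack=$ S e  input=e e $  — match e
step 5: stack=$ S  input=e $  — expand S → e S
step 6: stack=$ S e  input=e $  — match e
step 7: stack=$ S  input=$  — expand S → ε
Accept reached after 7 steps.

7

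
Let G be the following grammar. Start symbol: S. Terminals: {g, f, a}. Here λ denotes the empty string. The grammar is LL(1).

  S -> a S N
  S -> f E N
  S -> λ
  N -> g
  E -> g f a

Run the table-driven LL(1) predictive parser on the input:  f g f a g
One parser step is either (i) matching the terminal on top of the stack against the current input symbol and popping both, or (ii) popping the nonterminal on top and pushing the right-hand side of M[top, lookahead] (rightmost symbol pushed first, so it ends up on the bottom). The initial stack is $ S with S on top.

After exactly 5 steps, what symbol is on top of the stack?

a

step 1: stack=$ S  input=f g f a g $  — expand S -> f E N
step 2: stack=$ N E f  input=f g f a g $  — match f
step 3: stack=$ N E  input=g f a g $  — expand E -> g f a
step 4: stack=$ N a f g  input=g f a g $  — match g
step 5: stack=$ N a f  input=f a g $  — match f
Stack after step 5: $ N a (top = a).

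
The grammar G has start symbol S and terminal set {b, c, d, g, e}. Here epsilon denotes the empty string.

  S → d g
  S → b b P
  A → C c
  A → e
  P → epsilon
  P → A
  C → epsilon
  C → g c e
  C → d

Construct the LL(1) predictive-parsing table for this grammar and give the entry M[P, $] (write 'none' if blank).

FIRST(S) = {b, d}
FIRST(C) = {epsilon, d, g}
FIRST(A) = {c, d, e, g}  (via C c)
FIRST(P) = {epsilon, c, d, e, g}  (via A)
FOLLOW(S) includes $ since S is the start symbol.
FOLLOW(S): S appears on no right-hand side. Thus FOLLOW(S) = {$}.
FOLLOW(P): in S→b b P, the suffix after P is empty, so FOLLOW(P) ⊇ FOLLOW(S) = {$}. Thus FOLLOW(P) = {$}.
For P → epsilon: FIRST(epsilon) = {epsilon}, so it goes in M[P, t] for t ∈ {}; since epsilon ∈ FIRST, also for every t ∈ FOLLOW(P) = {$}.
For P → A: FIRST(A) = {c, d, e, g}, so it goes in M[P, t] for t ∈ {c, d, e, g}.

P → epsilon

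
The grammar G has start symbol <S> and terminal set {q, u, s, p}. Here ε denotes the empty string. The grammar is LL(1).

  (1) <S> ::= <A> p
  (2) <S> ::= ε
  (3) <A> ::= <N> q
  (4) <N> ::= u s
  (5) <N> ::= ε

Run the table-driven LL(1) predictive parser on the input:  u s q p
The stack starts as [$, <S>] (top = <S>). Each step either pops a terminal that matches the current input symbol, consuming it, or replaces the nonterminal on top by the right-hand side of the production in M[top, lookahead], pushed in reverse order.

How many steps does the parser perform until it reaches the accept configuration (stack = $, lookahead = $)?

     Stack      Input      Action
  1  $ <S>      u s q p $  expand <S> ::= <A> p
  2  $ p <A>    u s q p $  expand <A> ::= <N> q
  3  $ p q <N>  u s q p $  expand <N> ::= u s
  4  $ p q s u  u s q p $  match u
  5  $ p q s    s q p $    match s
  6  $ p q      q p $      match q
  7  $ p        p $        match p
Accept reached after 7 steps.

7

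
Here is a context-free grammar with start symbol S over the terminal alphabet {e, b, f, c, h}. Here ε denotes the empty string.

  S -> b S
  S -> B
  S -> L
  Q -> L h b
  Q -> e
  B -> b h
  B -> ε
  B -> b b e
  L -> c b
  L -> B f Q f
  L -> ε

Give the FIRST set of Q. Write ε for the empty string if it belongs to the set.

{b, c, e, f, h}

FIRST(B) = {ε, b}
FIRST(L) = {ε, b, c, f}  (via B f Q f)
FIRST(S) = {ε, b, c, f}  (via B, L)
FIRST(Q) = {b, c, e, f, h}  (via L h b)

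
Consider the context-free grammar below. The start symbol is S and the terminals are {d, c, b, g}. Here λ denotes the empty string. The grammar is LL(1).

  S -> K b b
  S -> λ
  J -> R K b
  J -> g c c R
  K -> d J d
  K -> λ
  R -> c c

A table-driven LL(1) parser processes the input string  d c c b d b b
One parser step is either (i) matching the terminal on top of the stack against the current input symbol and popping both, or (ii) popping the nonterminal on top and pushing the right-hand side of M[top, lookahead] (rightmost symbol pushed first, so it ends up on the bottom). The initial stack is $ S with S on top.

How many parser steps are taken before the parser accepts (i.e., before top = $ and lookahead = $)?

12

      Stack            Input            Action
   1  $ S              d c c b d b b $  expand S -> K b b
   2  $ b b K          d c c b d b b $  expand K -> d J d
   3  $ b b d J d      d c c b d b b $  match d
   4  $ b b d J        c c b d b b $    expand J -> R K b
   5  $ b b d b K R    c c b d b b $    expand R -> c c
   6  $ b b d b K c c  c c b d b b $    match c
   7  $ b b d b K c    c b d b b $      match c
   8  $ b b d b K      b d b b $        expand K -> λ
   9  $ b b d b        b d b b $        match b
  10  $ b b d          d b b $          match d
  11  $ b b            b b $            match b
  12  $ b              b $              match b
Accept reached after 12 steps.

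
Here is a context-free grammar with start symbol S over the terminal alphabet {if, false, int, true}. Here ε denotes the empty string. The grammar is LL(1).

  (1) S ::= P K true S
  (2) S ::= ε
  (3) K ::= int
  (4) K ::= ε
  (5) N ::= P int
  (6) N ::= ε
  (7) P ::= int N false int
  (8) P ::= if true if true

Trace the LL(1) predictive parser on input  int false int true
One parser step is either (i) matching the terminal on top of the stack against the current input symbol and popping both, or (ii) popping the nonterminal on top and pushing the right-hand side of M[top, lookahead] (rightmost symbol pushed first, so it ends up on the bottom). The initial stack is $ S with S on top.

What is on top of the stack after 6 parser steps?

     Stack                       Input                 Action
  1  $ S                         int false int true $  expand S ::= P K true S
  2  $ S true K P                int false int true $  expand P ::= int N false int
  3  $ S true K int false N int  int false int true $  match int
  4  $ S true K int false N      false int true $      expand N ::= ε
  5  $ S true K int false        false int true $      match false
  6  $ S true K int              int true $            match int
Stack after step 6: $ S true K (top = K).

K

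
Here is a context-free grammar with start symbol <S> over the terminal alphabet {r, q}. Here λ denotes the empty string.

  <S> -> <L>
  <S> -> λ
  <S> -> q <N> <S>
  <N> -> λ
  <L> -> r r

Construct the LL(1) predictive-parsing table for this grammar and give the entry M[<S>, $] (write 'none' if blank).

<S> -> λ

FIRST(<N>) = {λ}
FIRST(<L>) = {r}
FIRST(<S>) = {λ, q, r}  (via <L>)
FOLLOW(<S>) includes $ since <S> is the start symbol.
FOLLOW(<S>): in <S>->q <N> <S>, the suffix after <S> is empty (adds nothing new). Thus FOLLOW(<S>) = {$}.
For <S> -> <L>: FIRST(<L>) = {r}, so it goes in M[<S>, t] for t ∈ {r}.
For <S> -> λ: FIRST(λ) = {λ}, so it goes in M[<S>, t] for t ∈ {}; since λ ∈ FIRST, also for every t ∈ FOLLOW(<S>) = {$}.
For <S> -> q <N> <S>: FIRST(q <N> <S>) = {q}, so it goes in M[<S>, t] for t ∈ {q}.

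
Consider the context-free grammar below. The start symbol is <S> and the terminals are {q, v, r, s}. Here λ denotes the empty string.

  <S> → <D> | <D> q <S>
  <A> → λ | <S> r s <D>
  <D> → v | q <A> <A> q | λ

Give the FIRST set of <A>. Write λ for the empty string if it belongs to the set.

{λ, q, r, v}

FIRST(<D>): from <D>→v we get {v}; from <D>→q <A> <A> q we get {q}; from <D>→λ we get {λ}. So FIRST(<D>) = {λ, q, v}.
FIRST(<S>): from <S>→<D> we get {λ, q, v}; from <S>→<D> q <S> we get {q, v}. So FIRST(<S>) = {λ, q, v}.
FIRST(<A>): from <A>→λ we get {λ}; from <A>→<S> r s <D> we get {q, r, v}. So FIRST(<A>) = {λ, q, r, v}.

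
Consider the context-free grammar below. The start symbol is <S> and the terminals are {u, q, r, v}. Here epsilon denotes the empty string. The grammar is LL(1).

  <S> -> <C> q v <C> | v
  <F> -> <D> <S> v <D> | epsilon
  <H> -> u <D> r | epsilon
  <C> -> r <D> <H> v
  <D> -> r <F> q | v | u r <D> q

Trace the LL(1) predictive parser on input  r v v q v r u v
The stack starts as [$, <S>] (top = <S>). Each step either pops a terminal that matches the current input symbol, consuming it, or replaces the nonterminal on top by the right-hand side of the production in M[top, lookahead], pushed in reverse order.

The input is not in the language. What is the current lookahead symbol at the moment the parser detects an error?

v

      Stack                  Input              Action
   1  $ <S>                  r v v q v r u v $  expand <S> -> <C> q v <C>
   2  $ <C> v q <C>          r v v q v r u v $  expand <C> -> r <D> <H> v
   3  $ <C> v q v <H> <D> r  r v v q v r u v $  match r
   4  $ <C> v q v <H> <D>    v v q v r u v $    expand <D> -> v
   5  $ <C> v q v <H> v      v v q v r u v $    match v
   6  $ <C> v q v <H>        v q v r u v $      expand <H> -> epsilon
   7  $ <C> v q v            v q v r u v $      match v
   8  $ <C> v q              q v r u v $        match q
   9  $ <C> v                v r u v $          match v
  10  $ <C>                  r u v $            expand <C> -> r <D> <H> v
  11  $ v <H> <D> r          r u v $            match r
  12  $ v <H> <D>            u v $              expand <D> -> u r <D> q
  13  $ v <H> q <D> r u      u v $              match u
  14  $ v <H> q <D> r        v $                error: top is terminal r but lookahead is v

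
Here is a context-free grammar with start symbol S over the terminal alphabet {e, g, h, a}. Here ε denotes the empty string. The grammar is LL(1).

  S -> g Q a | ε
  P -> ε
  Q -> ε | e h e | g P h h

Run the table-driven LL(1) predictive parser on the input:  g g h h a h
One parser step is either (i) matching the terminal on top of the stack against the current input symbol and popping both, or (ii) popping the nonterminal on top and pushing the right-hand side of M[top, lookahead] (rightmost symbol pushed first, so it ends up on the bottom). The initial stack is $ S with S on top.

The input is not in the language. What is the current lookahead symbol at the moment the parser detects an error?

     Stack        Input          Action
  1  $ S          g g h h a h $  expand S -> g Q a
  2  $ a Q g      g g h h a h $  match g
  3  $ a Q        g h h a h $    expand Q -> g P h h
  4  $ a h h P g  g h h a h $    match g
  5  $ a h h P    h h a h $      expand P -> ε
  6  $ a h h      h h a h $      match h
  7  $ a h        h a h $        match h
  8  $ a          a h $          match a
  9  $            h $            error: stack empty but input remains

h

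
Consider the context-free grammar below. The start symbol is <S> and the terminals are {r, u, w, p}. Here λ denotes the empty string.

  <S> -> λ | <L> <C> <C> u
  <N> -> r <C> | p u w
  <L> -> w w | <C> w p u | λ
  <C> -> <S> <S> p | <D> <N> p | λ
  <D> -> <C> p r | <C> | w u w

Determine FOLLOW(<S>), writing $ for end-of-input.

{$, p, r, u, w}

FIRST(<N>): from <N>->r <C> we get {r}; from <N>->p u w we get {p}. So FIRST(<N>) = {p, r}.
FIRST(<S>): from <S>->λ we get {λ}; from <S>-><L> <C> <C> u we get {p, r, u, w}. So FIRST(<S>) = {λ, p, r, u, w}.
FIRST(<L>): from <L>->w w we get {w}; from <L>-><C> w p u we get {p, r, u, w}; from <L>->λ we get {λ}. So FIRST(<L>) = {λ, p, r, u, w}.
FIRST(<C>): from <C>-><S> <S> p we get {p, r, u, w}; from <C>-><D> <N> p we get {p, r, u, w}; from <C>->λ we get {λ}. So FIRST(<C>) = {λ, p, r, u, w}.
FIRST(<D>): from <D>-><C> p r we get {p, r, u, w}; from <D>-><C> we get {λ, p, r, u, w}; from <D>->w u w we get {w}. So FIRST(<D>) = {λ, p, r, u, w}.
FOLLOW(<S>) includes $ since <S> is the start symbol.
FOLLOW(<S>): in <C>-><S> <S> p (occurrence 1), <S> is followed by <S> p with FIRST {p, r, u, w}; in <C>-><S> <S> p (occurrence 2), <S> is followed by p with FIRST {p}. Thus FOLLOW(<S>) = {$, p, r, u, w}.
FOLLOW(<N>): in <C>-><D> <N> p, <N> is followed by p with FIRST {p}. Thus FOLLOW(<N>) = {p}.
FOLLOW(<L>): in <S>-><L> <C> <C> u, <L> is followed by <C> <C> u with FIRST {p, r, u, w}. Thus FOLLOW(<L>) = {p, r, u, w}.
FOLLOW(<D>): in <C>-><D> <N> p, <D> is followed by <N> p with FIRST {p, r}. Thus FOLLOW(<D>) = {p, r}.
FOLLOW(<C>): in <S>-><L> <C> <C> u (occurrence 1), <C> is followed by <C> u with FIRST {p, r, u, w}; in <S>-><L> <C> <C> u (occurrence 2), <C> is followed by u with FIRST {u}; in <N>->r <C>, the suffix after <C> is empty, so FOLLOW(<C>) ⊇ FOLLOW(<N>) = {p}; in <L>-><C> w p u, <C> is followed by w p u with FIRST {w}; in <D>-><C> p r, <C> is followed by p r with FIRST {p}; in <D>-><C>, the suffix after <C> is empty, so FOLLOW(<C>) ⊇ FOLLOW(<D>) = {p, r}. Thus FOLLOW(<C>) = {p, r, u, w}.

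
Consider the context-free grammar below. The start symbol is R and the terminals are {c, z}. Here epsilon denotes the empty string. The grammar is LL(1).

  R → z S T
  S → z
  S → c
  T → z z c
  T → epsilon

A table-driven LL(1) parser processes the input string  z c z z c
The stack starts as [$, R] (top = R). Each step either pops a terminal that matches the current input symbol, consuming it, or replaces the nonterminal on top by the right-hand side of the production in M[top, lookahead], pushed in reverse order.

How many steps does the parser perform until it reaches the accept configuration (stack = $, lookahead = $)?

step 1: stack=$ R  input=z c z z c $  — expand R → z S T
step 2: stack=$ T S z  input=z c z z c $  — match z
step 3: stack=$ T S  input=c z z c $  — expand S → c
step 4: stack=$ T c  input=c z z c $  — match c
step 5: stack=$ T  input=z z c $  — expand T → z z c
step 6: stack=$ c z z  input=z z c $  — match z
step 7: stack=$ c z  input=z c $  — match z
step 8: stack=$ c  input=c $  — match c
Accept reached after 8 steps.

8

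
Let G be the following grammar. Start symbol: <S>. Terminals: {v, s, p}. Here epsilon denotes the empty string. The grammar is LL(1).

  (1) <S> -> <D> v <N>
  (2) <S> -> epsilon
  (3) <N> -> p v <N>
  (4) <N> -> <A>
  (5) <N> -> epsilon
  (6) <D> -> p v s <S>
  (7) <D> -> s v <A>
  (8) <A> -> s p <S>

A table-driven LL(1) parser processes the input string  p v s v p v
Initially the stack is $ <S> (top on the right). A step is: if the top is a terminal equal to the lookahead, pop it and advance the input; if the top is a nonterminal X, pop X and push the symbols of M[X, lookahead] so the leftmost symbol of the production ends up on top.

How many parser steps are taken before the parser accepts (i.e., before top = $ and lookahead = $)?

step 1: stack=$ <S>  input=p v s v p v $  — expand <S> -> <D> v <N>
step 2: stack=$ <N> v <D>  input=p v s v p v $  — expand <D> -> p v s <S>
step 3: stack=$ <N> v <S> s v p  input=p v s v p v $  — match p
step 4: stack=$ <N> v <S> s v  input=v s v p v $  — match v
step 5: stack=$ <N> v <S> s  input=s v p v $  — match s
step 6: stack=$ <N> v <S>  input=v p v $  — expand <S> -> epsilon
step 7: stack=$ <N> v  input=v p v $  — match v
step 8: stack=$ <N>  input=p v $  — expand <N> -> p v <N>
step 9: stack=$ <N> v p  input=p v $  — match p
step 10: stack=$ <N> v  input=v $  — match v
step 11: stack=$ <N>  input=$  — expand <N> -> epsilon
Accept reached after 11 steps.

11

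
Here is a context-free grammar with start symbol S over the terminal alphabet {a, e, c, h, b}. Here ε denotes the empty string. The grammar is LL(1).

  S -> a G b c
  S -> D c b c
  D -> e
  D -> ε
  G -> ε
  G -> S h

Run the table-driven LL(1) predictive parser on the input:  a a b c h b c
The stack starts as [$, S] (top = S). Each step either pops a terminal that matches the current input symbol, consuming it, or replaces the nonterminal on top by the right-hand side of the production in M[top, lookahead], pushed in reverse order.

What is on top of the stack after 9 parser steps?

     Stack            Input            Action
  1  $ S              a a b c h b c $  expand S -> a G b c
  2  $ c b G a        a a b c h b c $  match a
  3  $ c b G          a b c h b c $    expand G -> S h
  4  $ c b h S        a b c h b c $    expand S -> a G b c
  5  $ c b h c b G a  a b c h b c $    match a
  6  $ c b h c b G    b c h b c $      expand G -> ε
  7  $ c b h c b      b c h b c $      match b
  8  $ c b h c        c h b c $        match c
  9  $ c b h          h b c $          match h
Stack after step 9: $ c b (top = b).

b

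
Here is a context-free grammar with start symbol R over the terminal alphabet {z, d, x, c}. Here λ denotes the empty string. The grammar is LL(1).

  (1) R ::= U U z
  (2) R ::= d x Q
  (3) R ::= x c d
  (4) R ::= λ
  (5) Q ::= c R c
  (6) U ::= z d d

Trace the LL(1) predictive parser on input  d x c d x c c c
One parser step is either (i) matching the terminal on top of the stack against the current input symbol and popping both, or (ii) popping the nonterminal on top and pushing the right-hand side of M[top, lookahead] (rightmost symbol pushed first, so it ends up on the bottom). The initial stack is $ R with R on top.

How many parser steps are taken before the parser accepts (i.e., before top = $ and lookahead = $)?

13

      Stack      Input              Action
   1  $ R        d x c d x c c c $  expand R ::= d x Q
   2  $ Q x d    d x c d x c c c $  match d
   3  $ Q x      x c d x c c c $    match x
   4  $ Q        c d x c c c $      expand Q ::= c R c
   5  $ c R c    c d x c c c $      match c
   6  $ c R      d x c c c $        expand R ::= d x Q
   7  $ c Q x d  d x c c c $        match d
   8  $ c Q x    x c c c $          match x
   9  $ c Q      c c c $            expand Q ::= c R c
  10  $ c c R c  c c c $            match c
  11  $ c c R    c c $              expand R ::= λ
  12  $ c c      c c $              match c
  13  $ c        c $                match c
Accept reached after 13 steps.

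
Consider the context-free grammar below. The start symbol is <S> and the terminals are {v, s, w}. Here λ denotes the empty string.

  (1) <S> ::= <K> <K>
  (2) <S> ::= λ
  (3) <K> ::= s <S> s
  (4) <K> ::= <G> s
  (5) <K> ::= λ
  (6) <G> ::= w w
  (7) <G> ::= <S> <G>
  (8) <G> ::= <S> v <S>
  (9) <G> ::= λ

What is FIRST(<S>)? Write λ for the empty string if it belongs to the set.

{λ, s, v, w}

FIRST(<S>): from <S>::=<K> <K> we get {λ, s, v, w}; from <S>::=λ we get {λ}. So FIRST(<S>) = {λ, s, v, w}.
FIRST(<G>): from <G>::=w w we get {w}; from <G>::=<S> <G> we get {λ, s, v, w}; from <G>::=<S> v <S> we get {s, v, w}; from <G>::=λ we get {λ}. So FIRST(<G>) = {λ, s, v, w}.
FIRST(<K>): from <K>::=s <S> s we get {s}; from <K>::=<G> s we get {s, v, w}; from <K>::=λ we get {λ}. So FIRST(<K>) = {λ, s, v, w}.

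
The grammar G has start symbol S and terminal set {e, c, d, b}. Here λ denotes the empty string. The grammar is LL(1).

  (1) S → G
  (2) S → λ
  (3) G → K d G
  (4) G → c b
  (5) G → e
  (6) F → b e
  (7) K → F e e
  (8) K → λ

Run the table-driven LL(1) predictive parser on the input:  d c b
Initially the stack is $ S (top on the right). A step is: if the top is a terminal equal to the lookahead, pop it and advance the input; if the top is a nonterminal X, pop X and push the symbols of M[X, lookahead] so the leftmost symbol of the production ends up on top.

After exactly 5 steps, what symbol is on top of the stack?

c

step 1: stack=$ S  input=d c b $  — expand S → G
step 2: stack=$ G  input=d c b $  — expand G → K d G
step 3: stack=$ G d K  input=d c b $  — expand K → λ
step 4: stack=$ G d  input=d c b $  — match d
step 5: stack=$ G  input=c b $  — expand G → c b
Stack after step 5: $ b c (top = c).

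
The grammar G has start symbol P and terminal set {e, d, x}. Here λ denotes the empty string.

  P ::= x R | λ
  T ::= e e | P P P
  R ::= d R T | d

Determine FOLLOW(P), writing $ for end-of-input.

FIRST(P): from P::=x R we get {x}; from P::=λ we get {λ}. So FIRST(P) = {λ, x}.
FIRST(R): from R::=d R T we get {d}; from R::=d we get {d}. So FIRST(R) = {d}.
FIRST(T): from T::=e e we get {e}; from T::=P P P we get {λ, x}. So FIRST(T) = {λ, e, x}.
FOLLOW(P) includes $ since P is the start symbol.
FOLLOW(P): in T::=P P P (occurrence 1), P is followed by P P with FIRST {λ, x}; in T::=P P P (occurrence 1), the suffix after P is nullable, so FOLLOW(P) ⊇ FOLLOW(T) = {$, e, x}; in T::=P P P (occurrence 2), P is followed by P with FIRST {λ, x}; in T::=P P P (occurrence 2), the suffix after P is nullable, so FOLLOW(P) ⊇ FOLLOW(T) = {$, e, x}; in T::=P P P (occurrence 3), the suffix after P is empty, so FOLLOW(P) ⊇ FOLLOW(T) = {$, e, x}. Thus FOLLOW(P) = {$, e, x}.
FOLLOW(R): in P::=x R, the suffix after R is empty, so FOLLOW(R) ⊇ FOLLOW(P) = {$, e, x}; in R::=d R T, R is followed by T with FIRST {λ, e, x}; in R::=d R T, the suffix after R is nullable (adds nothing new). Thus FOLLOW(R) = {$, e, x}.
FOLLOW(T): in R::=d R T, the suffix after T is empty, so FOLLOW(T) ⊇ FOLLOW(R) = {$, e, x}. Thus FOLLOW(T) = {$, e, x}.

{$, e, x}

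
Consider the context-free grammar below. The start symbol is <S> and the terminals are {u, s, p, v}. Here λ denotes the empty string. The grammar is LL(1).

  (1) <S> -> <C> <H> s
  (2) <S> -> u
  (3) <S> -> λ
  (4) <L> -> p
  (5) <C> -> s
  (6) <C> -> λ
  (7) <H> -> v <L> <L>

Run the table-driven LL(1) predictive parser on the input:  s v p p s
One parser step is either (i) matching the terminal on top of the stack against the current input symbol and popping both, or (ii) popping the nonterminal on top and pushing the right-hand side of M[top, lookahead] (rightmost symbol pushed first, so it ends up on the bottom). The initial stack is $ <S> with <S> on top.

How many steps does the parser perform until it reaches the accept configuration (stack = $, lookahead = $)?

      Stack          Input        Action
   1  $ <S>          s v p p s $  expand <S> -> <C> <H> s
   2  $ s <H> <C>    s v p p s $  expand <C> -> s
   3  $ s <H> s      s v p p s $  match s
   4  $ s <H>        v p p s $    expand <H> -> v <L> <L>
   5  $ s <L> <L> v  v p p s $    match v
   6  $ s <L> <L>    p p s $      expand <L> -> p
   7  $ s <L> p      p p s $      match p
   8  $ s <L>        p s $        expand <L> -> p
   9  $ s p          p s $        match p
  10  $ s            s $          match s
Accept reached after 10 steps.

10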